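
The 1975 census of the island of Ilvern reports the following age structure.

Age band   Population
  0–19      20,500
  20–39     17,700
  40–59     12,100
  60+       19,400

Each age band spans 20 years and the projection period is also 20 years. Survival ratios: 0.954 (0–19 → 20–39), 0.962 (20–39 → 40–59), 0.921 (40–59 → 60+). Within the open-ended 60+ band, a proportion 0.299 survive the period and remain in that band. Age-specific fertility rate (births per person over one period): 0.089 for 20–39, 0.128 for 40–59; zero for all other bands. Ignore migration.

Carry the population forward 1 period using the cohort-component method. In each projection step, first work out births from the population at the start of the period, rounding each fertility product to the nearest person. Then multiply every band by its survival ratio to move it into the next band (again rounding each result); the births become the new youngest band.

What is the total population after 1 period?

56653

[period 1]
Births: 17700 × 0.089 = 1575  |  12100 × 0.128 = 1549 ⇒ total 3124
20–39: 20500 × 0.954 = 19557
40–59: 17700 × 0.962 = 17027
60+: 12100 × 0.921 + 19400 × 0.299 = 11144 + 5801 = 16945
End of period: [3124, 19557, 17027, 16945]
Total after period 1: 3124 + 19557 + 17027 + 16945 = 56653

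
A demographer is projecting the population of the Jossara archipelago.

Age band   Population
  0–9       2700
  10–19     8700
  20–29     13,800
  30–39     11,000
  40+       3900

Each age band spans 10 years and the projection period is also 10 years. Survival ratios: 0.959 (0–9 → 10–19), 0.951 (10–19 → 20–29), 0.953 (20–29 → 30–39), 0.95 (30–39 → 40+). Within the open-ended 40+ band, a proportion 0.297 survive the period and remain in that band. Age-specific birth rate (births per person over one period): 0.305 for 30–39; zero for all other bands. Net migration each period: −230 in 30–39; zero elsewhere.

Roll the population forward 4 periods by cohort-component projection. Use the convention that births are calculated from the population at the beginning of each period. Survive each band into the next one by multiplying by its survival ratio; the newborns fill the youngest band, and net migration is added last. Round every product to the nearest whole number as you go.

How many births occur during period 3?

2335

— Period 1 —
Births: 11000 × 0.305 = 3355
10–19: 2700 × 0.959 = 2589
20–29: 8700 × 0.951 = 8274
30–39: 13800 × 0.953 = 13151
40+: 11000 × 0.95 + 3900 × 0.297 = 10450 + 1158 = 11608
Net migration: 30–39 − 230 → 12921
End of period: [3355, 2589, 8274, 12921, 11608]
— Period 2 —
Births: 12921 × 0.305 = 3941
10–19: 3355 × 0.959 = 3217
20–29: 2589 × 0.951 = 2462
30–39: 8274 × 0.953 = 7885
40+: 12921 × 0.95 + 11608 × 0.297 = 12275 + 3448 = 15723
Net migration: 30–39 − 230 → 7655
End of period: [3941, 3217, 2462, 7655, 15723]
— Period 3 —
Births: 7655 × 0.305 = 2335
10–19: 3941 × 0.959 = 3779
20–29: 3217 × 0.951 = 3059
30–39: 2462 × 0.953 = 2346
40+: 7655 × 0.95 + 15723 × 0.297 = 7272 + 4670 = 11942
Net migration: 30–39 − 230 → 2116
End of period: [2335, 3779, 3059, 2116, 11942]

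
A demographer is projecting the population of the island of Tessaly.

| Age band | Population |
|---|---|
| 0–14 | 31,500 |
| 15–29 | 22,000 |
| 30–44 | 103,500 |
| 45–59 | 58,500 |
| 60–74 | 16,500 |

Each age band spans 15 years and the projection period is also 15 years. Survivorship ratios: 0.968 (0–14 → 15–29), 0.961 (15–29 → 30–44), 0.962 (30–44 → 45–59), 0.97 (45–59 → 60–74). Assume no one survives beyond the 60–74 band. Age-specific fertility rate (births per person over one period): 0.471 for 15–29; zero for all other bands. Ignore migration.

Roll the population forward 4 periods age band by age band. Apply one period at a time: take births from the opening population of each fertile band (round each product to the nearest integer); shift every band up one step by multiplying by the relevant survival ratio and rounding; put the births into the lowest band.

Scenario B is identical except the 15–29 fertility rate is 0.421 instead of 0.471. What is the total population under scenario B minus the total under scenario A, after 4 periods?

Period 1.
Births: 22000 × 0.471 = 10362
15–29: 31500 × 0.968 = 30492
30–44: 22000 × 0.961 = 21142
45–59: 103500 × 0.962 = 99567
60–74: 58500 × 0.97 = 56745
Population now: 0–14=10362, 15–29=30492, 30–44=21142, 45–59=99567, 60–74=56745
Period 2.
Births: 30492 × 0.471 = 14362
15–29: 10362 × 0.968 = 10030
30–44: 30492 × 0.961 = 29303
45–59: 21142 × 0.962 = 20339
60–74: 99567 × 0.97 = 96580
Population now: 0–14=14362, 15–29=10030, 30–44=29303, 45–59=20339, 60–74=96580
Period 3.
Births: 10030 × 0.471 = 4724
15–29: 14362 × 0.968 = 13902
30–44: 10030 × 0.961 = 9639
45–59: 29303 × 0.962 = 28189
60–74: 20339 × 0.97 = 19729
Population now: 0–14=4724, 15–29=13902, 30–44=9639, 45–59=28189, 60–74=19729
Period 4.
Births: 13902 × 0.471 = 6548
15–29: 4724 × 0.968 = 4573
30–44: 13902 × 0.961 = 13360
45–59: 9639 × 0.962 = 9273
60–74: 28189 × 0.97 = 27343
Population now: 0–14=6548, 15–29=4573, 30–44=13360, 45–59=9273, 60–74=27343
Scenario A total after 4 periods: 61097
Scenario B projection —
Period 1.
Births: 22000 × 0.421 = 9262
15–29: 31500 × 0.968 = 30492
30–44: 22000 × 0.961 = 21142
45–59: 103500 × 0.962 = 99567
60–74: 58500 × 0.97 = 56745
Population now: 0–14=9262, 15–29=30492, 30–44=21142, 45–59=99567, 60–74=56745
Period 2.
Births: 30492 × 0.421 = 12837
15–29: 9262 × 0.968 = 8966
30–44: 30492 × 0.961 = 29303
45–59: 21142 × 0.962 = 20339
60–74: 99567 × 0.97 = 96580
Population now: 0–14=12837, 15–29=8966, 30–44=29303, 45–59=20339, 60–74=96580
Period 3.
Births: 8966 × 0.421 = 3775
15–29: 12837 × 0.968 = 12426
30–44: 8966 × 0.961 = 8616
45–59: 29303 × 0.962 = 28189
60–74: 20339 × 0.97 = 19729
Population now: 0–14=3775, 15–29=12426, 30–44=8616, 45–59=28189, 60–74=19729
Period 4.
Births: 12426 × 0.421 = 5231
15–29: 3775 × 0.968 = 3654
30–44: 12426 × 0.961 = 11941
45–59: 8616 × 0.962 = 8289
60–74: 28189 × 0.97 = 27343
Population now: 0–14=5231, 15–29=3654, 30–44=11941, 45–59=8289, 60–74=27343
Scenario B total after 4 periods: 56458
Difference B − A = 56458 − 61097 = -4639

-4639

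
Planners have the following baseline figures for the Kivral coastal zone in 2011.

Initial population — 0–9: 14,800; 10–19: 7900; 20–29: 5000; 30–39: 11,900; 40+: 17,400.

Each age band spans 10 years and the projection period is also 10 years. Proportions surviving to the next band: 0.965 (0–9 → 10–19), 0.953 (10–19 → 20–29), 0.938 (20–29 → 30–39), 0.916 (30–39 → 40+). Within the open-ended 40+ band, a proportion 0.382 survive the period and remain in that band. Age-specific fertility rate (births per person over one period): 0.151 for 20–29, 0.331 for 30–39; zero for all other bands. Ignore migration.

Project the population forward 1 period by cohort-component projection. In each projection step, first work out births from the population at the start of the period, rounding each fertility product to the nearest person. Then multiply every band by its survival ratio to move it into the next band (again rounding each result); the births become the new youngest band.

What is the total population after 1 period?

48742

Numbering the groups 1..5 from youngest to oldest:
— Period 1 —
Births: 5000 × 0.151 = 755 ; 11900 × 0.331 = 3939 → total 4694
Group 2: 14800 × 0.965 = 14282
Group 3: 7900 × 0.953 = 7529
Group 4: 5000 × 0.938 = 4690
Group 5: 11900 × 0.916 + 17400 × 0.382 = 10900 + 6647 = 17547
→ [4694, 14282, 7529, 4690, 17547]
Total after period 1: 4694 + 14282 + 7529 + 4690 + 17547 = 48742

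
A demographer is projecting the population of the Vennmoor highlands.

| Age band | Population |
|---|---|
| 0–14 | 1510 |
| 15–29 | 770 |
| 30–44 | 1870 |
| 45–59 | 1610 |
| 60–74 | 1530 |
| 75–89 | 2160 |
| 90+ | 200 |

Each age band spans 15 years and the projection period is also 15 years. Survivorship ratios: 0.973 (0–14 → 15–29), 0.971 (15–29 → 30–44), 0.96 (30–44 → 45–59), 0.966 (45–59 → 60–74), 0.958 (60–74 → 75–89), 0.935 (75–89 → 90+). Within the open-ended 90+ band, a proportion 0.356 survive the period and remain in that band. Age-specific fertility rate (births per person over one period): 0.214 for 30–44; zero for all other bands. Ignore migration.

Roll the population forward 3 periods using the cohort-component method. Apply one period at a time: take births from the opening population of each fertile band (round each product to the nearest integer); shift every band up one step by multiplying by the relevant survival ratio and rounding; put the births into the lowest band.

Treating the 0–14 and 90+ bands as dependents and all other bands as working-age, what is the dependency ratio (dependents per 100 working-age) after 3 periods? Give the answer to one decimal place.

After projecting period 1:
Births: 1870 * 0.214 = 400
15–29: 1510 * 0.973 = 1469
30–44: 770 * 0.971 = 748
45–59: 1870 * 0.96 = 1795
60–74: 1610 * 0.966 = 1555
75–89: 1530 * 0.958 = 1466
90+: 2160 * 0.935 + 200 * 0.356 = 2020 + 71 = 2091
Population now: 0–14=400, 15–29=1469, 30–44=748, 45–59=1795, 60–74=1555, 75–89=1466, 90+=2091
After projecting period 2:
Births: 748 * 0.214 = 160
15–29: 400 * 0.973 = 389
30–44: 1469 * 0.971 = 1426
45–59: 748 * 0.96 = 718
60–74: 1795 * 0.966 = 1734
75–89: 1555 * 0.958 = 1490
90+: 1466 * 0.935 + 2091 * 0.356 = 1371 + 744 = 2115
Population now: 0–14=160, 15–29=389, 30–44=1426, 45–59=718, 60–74=1734, 75–89=1490, 90+=2115
After projecting period 3:
Births: 1426 * 0.214 = 305
15–29: 160 * 0.973 = 156
30–44: 389 * 0.971 = 378
45–59: 1426 * 0.96 = 1369
60–74: 718 * 0.966 = 694
75–89: 1734 * 0.958 = 1661
90+: 1490 * 0.935 + 2115 * 0.356 = 1393 + 753 = 2146
Population now: 0–14=305, 15–29=156, 30–44=378, 45–59=1369, 60–74=694, 75–89=1661, 90+=2146
Dependents (band 0–14 + band 90+) = 305 + 2146 = 2451; working-age = 4258; ratio = 2451/4258 × 100 = 57.6

57.6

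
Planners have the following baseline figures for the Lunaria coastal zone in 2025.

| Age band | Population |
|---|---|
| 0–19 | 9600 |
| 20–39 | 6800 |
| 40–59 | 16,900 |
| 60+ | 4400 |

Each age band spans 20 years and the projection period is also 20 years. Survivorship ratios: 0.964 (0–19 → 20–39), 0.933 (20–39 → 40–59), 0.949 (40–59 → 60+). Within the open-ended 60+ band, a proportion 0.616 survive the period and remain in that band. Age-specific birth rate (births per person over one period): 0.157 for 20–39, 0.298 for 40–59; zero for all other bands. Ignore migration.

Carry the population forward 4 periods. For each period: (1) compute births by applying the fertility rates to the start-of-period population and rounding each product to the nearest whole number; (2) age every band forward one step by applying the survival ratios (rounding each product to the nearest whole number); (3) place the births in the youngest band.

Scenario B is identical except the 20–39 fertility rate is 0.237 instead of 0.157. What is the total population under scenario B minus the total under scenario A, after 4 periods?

— Period 1 —
Births: 6800 * 0.157 = 1068 ; 16900 * 0.298 = 5036 → 6104
20–39: 9600 * 0.964 = 9254
40–59: 6800 * 0.933 = 6344
60+: 16900 * 0.949 + 4400 * 0.616 = 16038 + 2710 = 18748
Population now: 0–19=6104, 20–39=9254, 40–59=6344, 60+=18748
— Period 2 —
Births: 9254 * 0.157 = 1453 ; 6344 * 0.298 = 1891 → 3344
20–39: 6104 * 0.964 = 5884
40–59: 9254 * 0.933 = 8634
60+: 6344 * 0.949 + 18748 * 0.616 = 6020 + 11549 = 17569
Population now: 0–19=3344, 20–39=5884, 40–59=8634, 60+=17569
— Period 3 —
Births: 5884 * 0.157 = 924 ; 8634 * 0.298 = 2573 → 3497
20–39: 3344 * 0.964 = 3224
40–59: 5884 * 0.933 = 5490
60+: 8634 * 0.949 + 17569 * 0.616 = 8194 + 10823 = 19017
Population now: 0–19=3497, 20–39=3224, 40–59=5490, 60+=19017
— Period 4 —
Births: 3224 * 0.157 = 506 ; 5490 * 0.298 = 1636 → 2142
20–39: 3497 * 0.964 = 3371
40–59: 3224 * 0.933 = 3008
60+: 5490 * 0.949 + 19017 * 0.616 = 5210 + 11714 = 16924
Population now: 0–19=2142, 20–39=3371, 40–59=3008, 60+=16924
Scenario A total after 4 periods: 25445
Scenario B projection —
— Period 1 —
Births: 6800 * 0.237 = 1612 ; 16900 * 0.298 = 5036 → 6648
20–39: 9600 * 0.964 = 9254
40–59: 6800 * 0.933 = 6344
60+: 16900 * 0.949 + 4400 * 0.616 = 16038 + 2710 = 18748
Population now: 0–19=6648, 20–39=9254, 40–59=6344, 60+=18748
— Period 2 —
Births: 9254 * 0.237 = 2193 ; 6344 * 0.298 = 1891 → 4084
20–39: 6648 * 0.964 = 6409
40–59: 9254 * 0.933 = 8634
60+: 6344 * 0.949 + 18748 * 0.616 = 6020 + 11549 = 17569
Population now: 0–19=4084, 20–39=6409, 40–59=8634, 60+=17569
— Period 3 —
Births: 6409 * 0.237 = 1519 ; 8634 * 0.298 = 2573 → 4092
20–39: 4084 * 0.964 = 3937
40–59: 6409 * 0.933 = 5980
60+: 8634 * 0.949 + 17569 * 0.616 = 8194 + 10823 = 19017
Population now: 0–19=4092, 20–39=3937, 40–59=5980, 60+=19017
— Period 4 —
Births: 3937 * 0.237 = 933 ; 5980 * 0.298 = 1782 → 2715
20–39: 4092 * 0.964 = 3945
40–59: 3937 * 0.933 = 3673
60+: 5980 * 0.949 + 19017 * 0.616 = 5675 + 11714 = 17389
Population now: 0–19=2715, 20–39=3945, 40–59=3673, 60+=17389
Scenario B total after 4 periods: 27722
Difference B − A = 27722 − 25445 = 2277

2277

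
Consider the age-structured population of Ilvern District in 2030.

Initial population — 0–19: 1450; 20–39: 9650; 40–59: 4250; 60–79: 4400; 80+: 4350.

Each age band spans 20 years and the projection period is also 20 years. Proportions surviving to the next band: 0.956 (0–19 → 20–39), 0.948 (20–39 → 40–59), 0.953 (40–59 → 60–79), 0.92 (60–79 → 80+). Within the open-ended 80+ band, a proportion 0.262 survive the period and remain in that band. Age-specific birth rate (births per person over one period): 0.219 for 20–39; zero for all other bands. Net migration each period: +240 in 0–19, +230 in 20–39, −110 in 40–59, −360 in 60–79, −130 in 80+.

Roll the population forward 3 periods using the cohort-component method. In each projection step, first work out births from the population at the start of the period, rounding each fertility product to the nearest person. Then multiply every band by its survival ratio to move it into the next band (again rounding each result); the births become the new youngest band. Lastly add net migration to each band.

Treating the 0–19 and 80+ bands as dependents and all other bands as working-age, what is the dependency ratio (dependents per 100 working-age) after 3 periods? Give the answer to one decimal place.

Call the groups 1 to 5, youngest first.
Period 1.
Births: 9650 × 0.219 = 2113
Group 2: 1450 × 0.956 = 1386
Group 3: 9650 × 0.948 = 9148
Group 4: 4250 × 0.953 = 4050
Group 5: 4400 × 0.92 + 4350 × 0.262 = 4048 + 1140 = 5188
Net migration: Group 1 + 240 → 2353; Group 2 + 230 → 1616; Group 3 − 110 → 9038; Group 4 − 360 → 3690; Group 5 − 130 → 5058
End of period: [2353, 1616, 9038, 3690, 5058]
Period 2.
Births: 1616 × 0.219 = 354
Group 2: 2353 × 0.956 = 2249
Group 3: 1616 × 0.948 = 1532
Group 4: 9038 × 0.953 = 8613
Group 5: 3690 × 0.92 + 5058 × 0.262 = 3395 + 1325 = 4720
Net migration: Group 1 + 240 → 594; Group 2 + 230 → 2479; Group 3 − 110 → 1422; Group 4 − 360 → 8253; Group 5 − 130 → 4590
End of period: [594, 2479, 1422, 8253, 4590]
Period 3.
Births: 2479 × 0.219 = 543
Group 2: 594 × 0.956 = 568
Group 3: 2479 × 0.948 = 2350
Group 4: 1422 × 0.953 = 1355
Group 5: 8253 × 0.92 + 4590 × 0.262 = 7593 + 1203 = 8796
Net migration: Group 1 + 240 → 783; Group 2 + 230 → 798; Group 3 − 110 → 2240; Group 4 − 360 → 995; Group 5 − 130 → 8666
End of period: [783, 798, 2240, 995, 8666]
Dependents (band 0–19 + band 80+) = 783 + 8666 = 9449; working-age = 4033; ratio = 9449/4033 × 100 = 234.3

234.3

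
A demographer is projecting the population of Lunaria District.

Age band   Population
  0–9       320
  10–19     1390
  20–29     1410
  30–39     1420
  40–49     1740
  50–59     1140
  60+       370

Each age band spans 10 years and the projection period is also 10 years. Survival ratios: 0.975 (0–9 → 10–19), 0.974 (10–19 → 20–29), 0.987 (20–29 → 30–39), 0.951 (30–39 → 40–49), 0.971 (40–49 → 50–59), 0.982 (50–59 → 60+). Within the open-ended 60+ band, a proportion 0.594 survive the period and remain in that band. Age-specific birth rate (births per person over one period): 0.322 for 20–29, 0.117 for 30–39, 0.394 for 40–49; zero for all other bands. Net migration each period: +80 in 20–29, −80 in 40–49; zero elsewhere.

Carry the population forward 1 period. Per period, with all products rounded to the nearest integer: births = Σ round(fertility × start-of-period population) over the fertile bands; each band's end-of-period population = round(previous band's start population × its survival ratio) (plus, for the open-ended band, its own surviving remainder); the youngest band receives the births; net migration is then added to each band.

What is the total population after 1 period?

After projecting period 1:
Births: 1410 × 0.322 = 454, 1420 × 0.117 = 166, 1740 × 0.394 = 686 → 1306
10–19: 320 × 0.975 = 312
20–29: 1390 × 0.974 = 1354
30–39: 1410 × 0.987 = 1392
40–49: 1420 × 0.951 = 1350
50–59: 1740 × 0.971 = 1690
60+: 1140 × 0.982 + 370 × 0.594 = 1119 + 220 = 1339
Net migration: 20–29 + 80 → 1434; 40–49 − 80 → 1270
→ [1306, 312, 1434, 1392, 1270, 1690, 1339]
Total after period 1: 1306 + 312 + 1434 + 1392 + 1270 + 1690 + 1339 = 8743

8743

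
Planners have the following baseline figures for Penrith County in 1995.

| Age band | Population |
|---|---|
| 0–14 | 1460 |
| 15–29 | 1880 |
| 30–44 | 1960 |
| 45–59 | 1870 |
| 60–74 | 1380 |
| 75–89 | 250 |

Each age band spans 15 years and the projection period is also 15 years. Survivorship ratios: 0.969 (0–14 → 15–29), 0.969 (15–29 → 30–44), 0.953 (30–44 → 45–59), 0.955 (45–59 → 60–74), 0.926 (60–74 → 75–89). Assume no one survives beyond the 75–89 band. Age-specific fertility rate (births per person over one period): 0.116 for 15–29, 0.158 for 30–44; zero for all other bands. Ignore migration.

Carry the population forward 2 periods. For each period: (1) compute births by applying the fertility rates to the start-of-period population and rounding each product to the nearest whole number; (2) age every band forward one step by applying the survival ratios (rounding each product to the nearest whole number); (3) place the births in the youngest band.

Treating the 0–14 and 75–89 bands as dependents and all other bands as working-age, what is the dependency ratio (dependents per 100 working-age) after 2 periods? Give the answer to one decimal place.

39.0

After projecting period 1:
Births: 1880 * 0.116 = 218  |  1960 * 0.158 = 310 → 528
15–29: 1460 * 0.969 = 1415
30–44: 1880 * 0.969 = 1822
45–59: 1960 * 0.953 = 1868
60–74: 1870 * 0.955 = 1786
75–89: 1380 * 0.926 = 1278
Population now: 0–14=528, 15–29=1415, 30–44=1822, 45–59=1868, 60–74=1786, 75–89=1278
After projecting period 2:
Births: 1415 * 0.116 = 164  |  1822 * 0.158 = 288 → 452
15–29: 528 * 0.969 = 512
30–44: 1415 * 0.969 = 1371
45–59: 1822 * 0.953 = 1736
60–74: 1868 * 0.955 = 1784
75–89: 1786 * 0.926 = 1654
Population now: 0–14=452, 15–29=512, 30–44=1371, 45–59=1736, 60–74=1784, 75–89=1654
Dependents (band 0–14 + band 75–89) = 452 + 1654 = 2106; working-age = 5403; ratio = 2106/5403 × 100 = 39.0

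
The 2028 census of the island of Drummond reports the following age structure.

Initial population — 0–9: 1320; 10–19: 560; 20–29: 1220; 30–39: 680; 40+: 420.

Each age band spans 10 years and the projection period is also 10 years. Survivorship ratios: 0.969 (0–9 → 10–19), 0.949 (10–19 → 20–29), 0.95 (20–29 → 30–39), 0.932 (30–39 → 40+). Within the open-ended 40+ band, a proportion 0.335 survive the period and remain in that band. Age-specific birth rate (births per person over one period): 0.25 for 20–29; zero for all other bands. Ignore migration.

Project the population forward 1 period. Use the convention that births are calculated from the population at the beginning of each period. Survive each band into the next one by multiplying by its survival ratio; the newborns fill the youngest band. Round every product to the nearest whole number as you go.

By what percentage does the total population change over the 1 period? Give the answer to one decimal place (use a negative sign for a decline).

Call the groups 1 to 5, youngest first.
[period 1]
Births: 1220 × 0.25 = 305
Group 2: 1320 × 0.969 = 1279
Group 3: 560 × 0.949 = 531
Group 4: 1220 × 0.95 = 1159
Group 5: 680 × 0.932 + 420 × 0.335 = 634 + 141 = 775
Giving 305 / 1279 / 531 / 1159 / 775.
Total: 4200 → 4049; change = -151; percentage change = -3.6%

-3.6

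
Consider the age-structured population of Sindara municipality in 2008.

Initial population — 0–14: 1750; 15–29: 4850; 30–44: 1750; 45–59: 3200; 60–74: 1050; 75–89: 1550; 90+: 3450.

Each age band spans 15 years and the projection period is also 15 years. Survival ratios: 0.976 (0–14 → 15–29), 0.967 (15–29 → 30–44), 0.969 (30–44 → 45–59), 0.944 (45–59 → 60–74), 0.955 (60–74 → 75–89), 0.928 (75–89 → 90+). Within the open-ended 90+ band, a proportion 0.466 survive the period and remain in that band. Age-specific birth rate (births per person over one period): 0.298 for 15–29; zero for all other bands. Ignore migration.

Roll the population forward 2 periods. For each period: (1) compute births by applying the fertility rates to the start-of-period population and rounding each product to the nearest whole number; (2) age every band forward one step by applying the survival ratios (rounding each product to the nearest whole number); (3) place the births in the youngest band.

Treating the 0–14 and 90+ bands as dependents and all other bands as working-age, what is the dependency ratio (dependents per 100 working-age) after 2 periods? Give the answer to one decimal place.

23.6

After projecting period 1:
Births: 4850 * 0.298 = 1445
15–29: 1750 * 0.976 = 1708
30–44: 4850 * 0.967 = 4690
45–59: 1750 * 0.969 = 1696
60–74: 3200 * 0.944 = 3021
75–89: 1050 * 0.955 = 1003
90+: 1550 * 0.928 + 3450 * 0.466 = 1438 + 1608 = 3046
→ [1445, 1708, 4690, 1696, 3021, 1003, 3046]
After projecting period 2:
Births: 1708 * 0.298 = 509
15–29: 1445 * 0.976 = 1410
30–44: 1708 * 0.967 = 1652
45–59: 4690 * 0.969 = 4545
60–74: 1696 * 0.944 = 1601
75–89: 3021 * 0.955 = 2885
90+: 1003 * 0.928 + 3046 * 0.466 = 931 + 1419 = 2350
→ [509, 1410, 1652, 4545, 1601, 2885, 2350]
Dependents (band 0–14 + band 90+) = 509 + 2350 = 2859; working-age = 12093; ratio = 2859/12093 × 100 = 23.6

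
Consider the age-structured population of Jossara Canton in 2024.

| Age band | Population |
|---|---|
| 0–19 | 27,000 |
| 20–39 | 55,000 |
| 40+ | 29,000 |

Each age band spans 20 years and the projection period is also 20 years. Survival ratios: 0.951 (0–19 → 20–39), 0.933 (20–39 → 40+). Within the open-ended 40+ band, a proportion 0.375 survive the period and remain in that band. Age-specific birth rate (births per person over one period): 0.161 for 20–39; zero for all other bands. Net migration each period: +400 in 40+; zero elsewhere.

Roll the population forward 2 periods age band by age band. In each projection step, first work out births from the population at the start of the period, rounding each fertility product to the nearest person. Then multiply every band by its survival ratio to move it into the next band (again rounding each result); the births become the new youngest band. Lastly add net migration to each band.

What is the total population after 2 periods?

60383

Let band 1 be 0–19 through band 3 = 40+.
— Period 1 —
Births: 55000 × 0.161 = 8855
Band 2: 27000 × 0.951 = 25677
Band 3: 55000 × 0.933 + 29000 × 0.375 = 51315 + 10875 = 62190
Net migration: Band 3 + 400 → 62590
Giving 8855 / 25677 / 62590.
— Period 2 —
Births: 25677 × 0.161 = 4134
Band 2: 8855 × 0.951 = 8421
Band 3: 25677 × 0.933 + 62590 × 0.375 = 23957 + 23471 = 47428
Net migration: Band 3 + 400 → 47828
Giving 4134 / 8421 / 47828.
Total after period 2: 4134 + 8421 + 47828 = 60383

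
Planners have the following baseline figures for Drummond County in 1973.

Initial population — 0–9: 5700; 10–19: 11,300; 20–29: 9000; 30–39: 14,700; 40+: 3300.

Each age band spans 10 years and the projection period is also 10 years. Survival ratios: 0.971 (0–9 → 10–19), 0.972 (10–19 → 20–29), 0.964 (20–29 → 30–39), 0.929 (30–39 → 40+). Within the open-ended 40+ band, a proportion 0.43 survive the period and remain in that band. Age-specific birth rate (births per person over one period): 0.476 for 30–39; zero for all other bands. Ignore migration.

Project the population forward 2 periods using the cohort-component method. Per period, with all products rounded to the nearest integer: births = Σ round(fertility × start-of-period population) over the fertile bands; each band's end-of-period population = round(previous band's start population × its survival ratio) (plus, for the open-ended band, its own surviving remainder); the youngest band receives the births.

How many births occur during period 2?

4130

(Groups numbered youngest = 1 to oldest = 5.)
Period 1.
Births: 14700 × 0.476 = 6997
Group 2: 5700 × 0.971 = 5535
Group 3: 11300 × 0.972 = 10984
Group 4: 9000 × 0.964 = 8676
Group 5: 14700 × 0.929 + 3300 × 0.43 = 13656 + 1419 = 15075
Giving 6997 / 5535 / 10984 / 8676 / 15075.
Period 2.
Births: 8676 × 0.476 = 4130
Group 2: 6997 × 0.971 = 6794
Group 3: 5535 × 0.972 = 5380
Group 4: 10984 × 0.964 = 10589
Group 5: 8676 × 0.929 + 15075 × 0.43 = 8060 + 6482 = 14542
Giving 4130 / 6794 / 5380 / 10589 / 14542.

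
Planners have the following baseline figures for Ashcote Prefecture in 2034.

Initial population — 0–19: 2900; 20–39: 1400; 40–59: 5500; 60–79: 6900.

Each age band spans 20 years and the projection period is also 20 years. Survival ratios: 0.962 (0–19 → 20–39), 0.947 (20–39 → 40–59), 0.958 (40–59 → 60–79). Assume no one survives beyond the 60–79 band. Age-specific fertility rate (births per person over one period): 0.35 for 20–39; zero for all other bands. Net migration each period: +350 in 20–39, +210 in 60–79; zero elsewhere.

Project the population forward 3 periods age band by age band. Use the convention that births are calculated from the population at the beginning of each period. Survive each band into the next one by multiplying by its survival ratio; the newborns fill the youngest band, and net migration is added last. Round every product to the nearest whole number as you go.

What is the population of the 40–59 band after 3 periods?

Numbering the bands 1..4 from youngest to oldest:
After projecting period 1:
Births: 1400 × 0.35 = 490
Band 2: 2900 × 0.962 = 2790
Band 3: 1400 × 0.947 = 1326
Band 4: 5500 × 0.958 = 5269
Net migration: Band 2 + 350 → 3140; Band 4 + 210 → 5479
→ [490, 3140, 1326, 5479]
After projecting period 2:
Births: 3140 × 0.35 = 1099
Band 2: 490 × 0.962 = 471
Band 3: 3140 × 0.947 = 2974
Band 4: 1326 × 0.958 = 1270
Net migration: Band 2 + 350 → 821; Band 4 + 210 → 1480
→ [1099, 821, 2974, 1480]
After projecting period 3:
Births: 821 × 0.35 = 287
Band 2: 1099 × 0.962 = 1057
Band 3: 821 × 0.947 = 777
Band 4: 2974 × 0.958 = 2849
Net migration: Band 2 + 350 → 1407; Band 4 + 210 → 3059
→ [287, 1407, 777, 3059]

777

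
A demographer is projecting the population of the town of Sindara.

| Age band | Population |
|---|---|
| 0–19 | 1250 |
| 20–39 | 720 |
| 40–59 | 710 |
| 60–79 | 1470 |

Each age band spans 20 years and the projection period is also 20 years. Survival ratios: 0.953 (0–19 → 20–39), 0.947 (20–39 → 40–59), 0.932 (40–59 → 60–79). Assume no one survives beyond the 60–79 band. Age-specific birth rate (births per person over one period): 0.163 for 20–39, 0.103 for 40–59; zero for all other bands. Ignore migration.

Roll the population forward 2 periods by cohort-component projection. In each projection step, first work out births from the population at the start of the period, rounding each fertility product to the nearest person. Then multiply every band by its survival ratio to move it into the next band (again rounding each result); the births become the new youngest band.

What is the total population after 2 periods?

(Groups numbered youngest = 1 to oldest = 4.)
Period 1:
Births: 720 × 0.163 = 117  |  710 × 0.103 = 73 → total 190
Group 2: 1250 × 0.953 = 1191
Group 3: 720 × 0.947 = 682
Group 4: 710 × 0.932 = 662
Giving 190 / 1191 / 682 / 662.
Period 2:
Births: 1191 × 0.163 = 194  |  682 × 0.103 = 70 → total 264
Group 2: 190 × 0.953 = 181
Group 3: 1191 × 0.947 = 1128
Group 4: 682 × 0.932 = 636
Giving 264 / 181 / 1128 / 636.
Total after period 2: 264 + 181 + 1128 + 636 = 2209

2209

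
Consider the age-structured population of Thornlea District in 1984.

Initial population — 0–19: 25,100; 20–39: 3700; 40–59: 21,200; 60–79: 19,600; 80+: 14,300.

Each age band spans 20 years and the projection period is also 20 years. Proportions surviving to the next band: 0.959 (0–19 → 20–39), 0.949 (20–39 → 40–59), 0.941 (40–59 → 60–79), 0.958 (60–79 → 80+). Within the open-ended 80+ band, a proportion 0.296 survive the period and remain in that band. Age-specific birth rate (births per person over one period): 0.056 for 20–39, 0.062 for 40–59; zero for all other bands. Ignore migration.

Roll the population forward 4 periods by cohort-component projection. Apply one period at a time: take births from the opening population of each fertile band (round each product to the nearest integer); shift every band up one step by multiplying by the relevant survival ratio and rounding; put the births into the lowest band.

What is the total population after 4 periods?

(Bands numbered youngest = 1 to oldest = 5.)
Period 1:
Births: 3700 * 0.056 = 207, 21200 * 0.062 = 1314 ⇒ total 1521
Band 2: 25100 * 0.959 = 24071
Band 3: 3700 * 0.949 = 3511
Band 4: 21200 * 0.941 = 19949
Band 5: 19600 * 0.958 + 14300 * 0.296 = 18777 + 4233 = 23010
→ [1521, 24071, 3511, 19949, 23010]
Period 2:
Births: 24071 * 0.056 = 1348, 3511 * 0.062 = 218 ⇒ total 1566
Band 2: 1521 * 0.959 = 1459
Band 3: 24071 * 0.949 = 22843
Band 4: 3511 * 0.941 = 3304
Band 5: 19949 * 0.958 + 23010 * 0.296 = 19111 + 6811 = 25922
→ [1566, 1459, 22843, 3304, 25922]
Period 3:
Births: 1459 * 0.056 = 82, 22843 * 0.062 = 1416 ⇒ total 1498
Band 2: 1566 * 0.959 = 1502
Band 3: 1459 * 0.949 = 1385
Band 4: 22843 * 0.941 = 21495
Band 5: 3304 * 0.958 + 25922 * 0.296 = 3165 + 7673 = 10838
→ [1498, 1502, 1385, 21495, 10838]
Period 4:
Births: 1502 * 0.056 = 84, 1385 * 0.062 = 86 ⇒ total 170
Band 2: 1498 * 0.959 = 1437
Band 3: 1502 * 0.949 = 1425
Band 4: 1385 * 0.941 = 1303
Band 5: 21495 * 0.958 + 10838 * 0.296 = 20592 + 3208 = 23800
→ [170, 1437, 1425, 1303, 23800]
Total after period 4: 170 + 1437 + 1425 + 1303 + 23800 = 28135

28135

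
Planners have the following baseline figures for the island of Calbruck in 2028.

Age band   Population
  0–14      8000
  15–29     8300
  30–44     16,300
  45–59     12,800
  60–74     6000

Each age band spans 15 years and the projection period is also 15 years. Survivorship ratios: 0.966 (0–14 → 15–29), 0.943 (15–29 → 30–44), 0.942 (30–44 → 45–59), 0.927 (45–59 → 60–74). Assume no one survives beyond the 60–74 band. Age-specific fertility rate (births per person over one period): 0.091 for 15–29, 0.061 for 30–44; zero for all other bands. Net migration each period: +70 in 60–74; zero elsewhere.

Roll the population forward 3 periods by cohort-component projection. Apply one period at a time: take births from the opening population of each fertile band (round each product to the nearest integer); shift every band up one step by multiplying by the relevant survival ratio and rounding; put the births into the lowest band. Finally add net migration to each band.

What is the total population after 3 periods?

Call the bands 1 to 5, youngest first.
Period 1:
Births: 8300 × 0.091 = 755 ; 16300 × 0.061 = 994 → 1749
Band 2: 8000 × 0.966 = 7728
Band 3: 8300 × 0.943 = 7827
Band 4: 16300 × 0.942 = 15355
Band 5: 12800 × 0.927 = 11866
Net migration: Band 5 + 70 → 11936
End of period: [1749, 7728, 7827, 15355, 11936]
Period 2:
Births: 7728 × 0.091 = 703 ; 7827 × 0.061 = 477 → 1180
Band 2: 1749 × 0.966 = 1690
Band 3: 7728 × 0.943 = 7288
Band 4: 7827 × 0.942 = 7373
Band 5: 15355 × 0.927 = 14234
Net migration: Band 5 + 70 → 14304
End of period: [1180, 1690, 7288, 7373, 14304]
Period 3:
Births: 1690 × 0.091 = 154 ; 7288 × 0.061 = 445 → 599
Band 2: 1180 × 0.966 = 1140
Band 3: 1690 × 0.943 = 1594
Band 4: 7288 × 0.942 = 6865
Band 5: 7373 × 0.927 = 6835
Net migration: Band 5 + 70 → 6905
End of period: [599, 1140, 1594, 6865, 6905]
Total after period 3: 599 + 1140 + 1594 + 6865 + 6905 = 17103

17103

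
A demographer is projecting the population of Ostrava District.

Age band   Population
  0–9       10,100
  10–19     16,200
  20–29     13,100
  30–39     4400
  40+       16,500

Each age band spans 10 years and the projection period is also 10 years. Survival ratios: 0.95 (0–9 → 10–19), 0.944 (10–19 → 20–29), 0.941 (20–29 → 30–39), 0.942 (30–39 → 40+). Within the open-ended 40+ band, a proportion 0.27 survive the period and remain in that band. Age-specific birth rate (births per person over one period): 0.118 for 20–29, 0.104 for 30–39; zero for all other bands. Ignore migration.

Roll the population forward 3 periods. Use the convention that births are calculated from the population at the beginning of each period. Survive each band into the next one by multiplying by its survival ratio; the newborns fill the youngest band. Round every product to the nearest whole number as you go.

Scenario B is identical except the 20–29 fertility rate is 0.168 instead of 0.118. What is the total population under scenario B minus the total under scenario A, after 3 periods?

1766

— Period 1 —
Births: 13100 * 0.118 = 1546 ; 4400 * 0.104 = 458 ⇒ total 2004
10–19: 10100 * 0.95 = 9595
20–29: 16200 * 0.944 = 15293
30–39: 13100 * 0.941 = 12327
40+: 4400 * 0.942 + 16500 * 0.27 = 4145 + 4455 = 8600
End of period: [2004, 9595, 15293, 12327, 8600]
— Period 2 —
Births: 15293 * 0.118 = 1805 ; 12327 * 0.104 = 1282 ⇒ total 3087
10–19: 2004 * 0.95 = 1904
20–29: 9595 * 0.944 = 9058
30–39: 15293 * 0.941 = 14391
40+: 12327 * 0.942 + 8600 * 0.27 = 11612 + 2322 = 13934
End of period: [3087, 1904, 9058, 14391, 13934]
— Period 3 —
Births: 9058 * 0.118 = 1069 ; 14391 * 0.104 = 1497 ⇒ total 2566
10–19: 3087 * 0.95 = 2933
20–29: 1904 * 0.944 = 1797
30–39: 9058 * 0.941 = 8524
40+: 14391 * 0.942 + 13934 * 0.27 = 13556 + 3762 = 17318
End of period: [2566, 2933, 1797, 8524, 17318]
Scenario A total after 3 periods: 33138
Scenario B projection —
— Period 1 —
Births: 13100 * 0.168 = 2201 ; 4400 * 0.104 = 458 ⇒ total 2659
10–19: 10100 * 0.95 = 9595
20–29: 16200 * 0.944 = 15293
30–39: 13100 * 0.941 = 12327
40+: 4400 * 0.942 + 16500 * 0.27 = 4145 + 4455 = 8600
End of period: [2659, 9595, 15293, 12327, 8600]
— Period 2 —
Births: 15293 * 0.168 = 2569 ; 12327 * 0.104 = 1282 ⇒ total 3851
10–19: 2659 * 0.95 = 2526
20–29: 9595 * 0.944 = 9058
30–39: 15293 * 0.941 = 14391
40+: 12327 * 0.942 + 8600 * 0.27 = 11612 + 2322 = 13934
End of period: [3851, 2526, 9058, 14391, 13934]
— Period 3 —
Births: 9058 * 0.168 = 1522 ; 14391 * 0.104 = 1497 ⇒ total 3019
10–19: 3851 * 0.95 = 3658
20–29: 2526 * 0.944 = 2385
30–39: 9058 * 0.941 = 8524
40+: 14391 * 0.942 + 13934 * 0.27 = 13556 + 3762 = 17318
End of period: [3019, 3658, 2385, 8524, 17318]
Scenario B total after 3 periods: 34904
Difference B − A = 34904 − 33138 = 1766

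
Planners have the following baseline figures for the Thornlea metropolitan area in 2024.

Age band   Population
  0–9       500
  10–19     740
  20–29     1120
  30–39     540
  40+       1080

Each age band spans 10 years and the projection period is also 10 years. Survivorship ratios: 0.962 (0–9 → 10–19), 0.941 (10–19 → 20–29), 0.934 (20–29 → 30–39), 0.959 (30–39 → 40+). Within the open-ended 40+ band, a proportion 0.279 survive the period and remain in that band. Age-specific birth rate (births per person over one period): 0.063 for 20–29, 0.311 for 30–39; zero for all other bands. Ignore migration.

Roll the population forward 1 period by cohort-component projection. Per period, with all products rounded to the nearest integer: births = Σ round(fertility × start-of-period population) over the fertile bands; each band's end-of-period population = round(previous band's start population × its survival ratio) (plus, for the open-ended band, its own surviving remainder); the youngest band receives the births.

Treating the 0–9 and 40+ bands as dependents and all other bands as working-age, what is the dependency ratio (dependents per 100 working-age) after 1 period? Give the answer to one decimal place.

47.6

Let band 1 be 0–9 through band 5 = 40+.
Period 1:
Births: 1120 × 0.063 = 71, 540 × 0.311 = 168 → 239
Band 2: 500 × 0.962 = 481
Band 3: 740 × 0.941 = 696
Band 4: 1120 × 0.934 = 1046
Band 5: 540 × 0.959 + 1080 × 0.279 = 518 + 301 = 819
→ [239, 481, 696, 1046, 819]
Dependents (band 0–9 + band 40+) = 239 + 819 = 1058; working-age = 2223; ratio = 1058/2223 × 100 = 47.6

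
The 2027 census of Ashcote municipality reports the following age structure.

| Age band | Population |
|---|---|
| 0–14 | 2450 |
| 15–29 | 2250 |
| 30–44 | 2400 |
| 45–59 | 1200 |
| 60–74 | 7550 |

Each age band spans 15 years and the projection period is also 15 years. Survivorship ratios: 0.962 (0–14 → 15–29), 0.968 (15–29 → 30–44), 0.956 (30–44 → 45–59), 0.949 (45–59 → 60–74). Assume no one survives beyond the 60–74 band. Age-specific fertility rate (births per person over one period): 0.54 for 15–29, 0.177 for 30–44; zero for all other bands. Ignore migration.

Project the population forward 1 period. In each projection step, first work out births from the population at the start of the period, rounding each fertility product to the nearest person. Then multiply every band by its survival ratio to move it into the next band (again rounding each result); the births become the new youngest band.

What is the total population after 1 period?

— Period 1 —
Births: 2250 * 0.54 = 1215 ; 2400 * 0.177 = 425 ⇒ total 1640
15–29: 2450 * 0.962 = 2357
30–44: 2250 * 0.968 = 2178
45–59: 2400 * 0.956 = 2294
60–74: 1200 * 0.949 = 1139
Population now: 0–14=1640, 15–29=2357, 30–44=2178, 45–59=2294, 60–74=1139
Total after period 1: 1640 + 2357 + 2178 + 2294 + 1139 = 9608

9608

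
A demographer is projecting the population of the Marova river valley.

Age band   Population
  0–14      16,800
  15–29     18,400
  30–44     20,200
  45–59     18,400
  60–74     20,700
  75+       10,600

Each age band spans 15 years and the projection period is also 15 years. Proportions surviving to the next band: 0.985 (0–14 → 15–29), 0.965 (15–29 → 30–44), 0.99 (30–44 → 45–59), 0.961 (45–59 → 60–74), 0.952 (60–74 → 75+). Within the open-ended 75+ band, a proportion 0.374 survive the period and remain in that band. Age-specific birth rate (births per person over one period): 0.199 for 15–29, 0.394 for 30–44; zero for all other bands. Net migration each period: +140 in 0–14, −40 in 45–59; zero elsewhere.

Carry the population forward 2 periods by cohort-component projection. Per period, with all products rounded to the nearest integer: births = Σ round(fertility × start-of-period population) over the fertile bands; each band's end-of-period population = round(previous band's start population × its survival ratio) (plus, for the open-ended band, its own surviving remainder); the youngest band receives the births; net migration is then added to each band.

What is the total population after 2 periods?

Period 1:
Births: 18400 * 0.199 = 3662  |  20200 * 0.394 = 7959 ⇒ total 11621
15–29: 16800 * 0.985 = 16548
30–44: 18400 * 0.965 = 17756
45–59: 20200 * 0.99 = 19998
60–74: 18400 * 0.961 = 17682
75+: 20700 * 0.952 + 10600 * 0.374 = 19706 + 3964 = 23670
Net migration: 0–14 + 140 → 11761; 45–59 − 40 → 19958
→ [11761, 16548, 17756, 19958, 17682, 23670]
Period 2:
Births: 16548 * 0.199 = 3293  |  17756 * 0.394 = 6996 ⇒ total 10289
15–29: 11761 * 0.985 = 11585
30–44: 16548 * 0.965 = 15969
45–59: 17756 * 0.99 = 17578
60–74: 19958 * 0.961 = 19180
75+: 17682 * 0.952 + 23670 * 0.374 = 16833 + 8853 = 25686
Net migration: 0–14 + 140 → 10429; 45–59 − 40 → 17538
→ [10429, 11585, 15969, 17538, 19180, 25686]
Total after period 2: 10429 + 11585 + 15969 + 17538 + 19180 + 25686 = 100387

100387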